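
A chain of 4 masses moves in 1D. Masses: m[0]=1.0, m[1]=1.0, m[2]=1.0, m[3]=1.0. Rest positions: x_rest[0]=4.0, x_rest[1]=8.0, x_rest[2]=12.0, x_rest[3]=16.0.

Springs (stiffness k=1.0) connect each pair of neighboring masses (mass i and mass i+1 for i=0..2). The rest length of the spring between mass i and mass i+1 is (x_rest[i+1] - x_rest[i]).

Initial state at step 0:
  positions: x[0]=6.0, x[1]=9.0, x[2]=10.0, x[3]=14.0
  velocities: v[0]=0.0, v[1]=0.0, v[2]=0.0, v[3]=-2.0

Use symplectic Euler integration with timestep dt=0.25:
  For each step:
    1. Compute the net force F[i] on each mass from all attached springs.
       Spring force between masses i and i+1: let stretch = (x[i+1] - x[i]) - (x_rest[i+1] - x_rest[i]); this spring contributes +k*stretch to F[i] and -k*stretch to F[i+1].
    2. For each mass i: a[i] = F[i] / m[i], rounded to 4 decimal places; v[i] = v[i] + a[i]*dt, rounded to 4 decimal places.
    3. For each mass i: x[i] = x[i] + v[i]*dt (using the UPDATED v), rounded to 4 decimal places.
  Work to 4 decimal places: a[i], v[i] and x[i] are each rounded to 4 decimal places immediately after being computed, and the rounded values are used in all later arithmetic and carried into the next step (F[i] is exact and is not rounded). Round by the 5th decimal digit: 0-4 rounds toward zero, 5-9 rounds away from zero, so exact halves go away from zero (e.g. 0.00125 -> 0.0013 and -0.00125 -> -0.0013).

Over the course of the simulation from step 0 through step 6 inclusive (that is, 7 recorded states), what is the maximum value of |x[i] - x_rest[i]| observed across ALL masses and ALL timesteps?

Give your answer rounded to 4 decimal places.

Step 0: x=[6.0000 9.0000 10.0000 14.0000] v=[0.0000 0.0000 0.0000 -2.0000]
Step 1: x=[5.9375 8.8750 10.1875 13.5000] v=[-0.2500 -0.5000 0.7500 -2.0000]
Step 2: x=[5.8086 8.6484 10.5000 13.0430] v=[-0.5156 -0.9063 1.2500 -1.8281]
Step 3: x=[5.6072 8.3601 10.8557 12.6770] v=[-0.8057 -1.1534 1.4229 -1.4639]
Step 4: x=[5.3278 8.0557 11.1693 12.4472] v=[-1.1175 -1.2177 1.2543 -0.9192]
Step 5: x=[4.9689 7.7754 11.3682 12.3875] v=[-1.4355 -1.1213 0.7954 -0.2387]
Step 6: x=[4.5354 7.5442 11.4062 12.5141] v=[-1.7339 -0.9247 0.1520 0.5065]
Max displacement = 3.6125

Answer: 3.6125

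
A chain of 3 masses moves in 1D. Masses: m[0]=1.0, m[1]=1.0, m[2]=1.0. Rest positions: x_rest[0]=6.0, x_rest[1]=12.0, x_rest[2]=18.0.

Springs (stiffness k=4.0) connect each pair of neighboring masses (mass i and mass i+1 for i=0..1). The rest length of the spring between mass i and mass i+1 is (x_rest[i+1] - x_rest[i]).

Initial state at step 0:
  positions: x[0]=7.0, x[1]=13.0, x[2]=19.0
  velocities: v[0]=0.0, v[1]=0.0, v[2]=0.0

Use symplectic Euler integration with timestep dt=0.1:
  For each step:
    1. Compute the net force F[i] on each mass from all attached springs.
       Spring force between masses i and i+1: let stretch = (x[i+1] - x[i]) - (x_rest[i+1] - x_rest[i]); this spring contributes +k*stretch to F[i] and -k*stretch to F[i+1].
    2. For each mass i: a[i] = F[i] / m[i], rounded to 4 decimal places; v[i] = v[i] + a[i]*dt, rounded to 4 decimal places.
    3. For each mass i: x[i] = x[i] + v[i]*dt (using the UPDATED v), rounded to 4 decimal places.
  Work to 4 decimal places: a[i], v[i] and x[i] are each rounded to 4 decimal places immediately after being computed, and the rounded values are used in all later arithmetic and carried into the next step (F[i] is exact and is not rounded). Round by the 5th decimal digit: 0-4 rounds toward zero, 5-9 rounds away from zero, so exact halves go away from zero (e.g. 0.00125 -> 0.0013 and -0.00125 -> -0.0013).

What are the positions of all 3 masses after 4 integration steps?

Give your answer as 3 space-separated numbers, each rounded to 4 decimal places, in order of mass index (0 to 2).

Step 0: x=[7.0000 13.0000 19.0000] v=[0.0000 0.0000 0.0000]
Step 1: x=[7.0000 13.0000 19.0000] v=[0.0000 0.0000 0.0000]
Step 2: x=[7.0000 13.0000 19.0000] v=[0.0000 0.0000 0.0000]
Step 3: x=[7.0000 13.0000 19.0000] v=[0.0000 0.0000 0.0000]
Step 4: x=[7.0000 13.0000 19.0000] v=[0.0000 0.0000 0.0000]

Answer: 7.0000 13.0000 19.0000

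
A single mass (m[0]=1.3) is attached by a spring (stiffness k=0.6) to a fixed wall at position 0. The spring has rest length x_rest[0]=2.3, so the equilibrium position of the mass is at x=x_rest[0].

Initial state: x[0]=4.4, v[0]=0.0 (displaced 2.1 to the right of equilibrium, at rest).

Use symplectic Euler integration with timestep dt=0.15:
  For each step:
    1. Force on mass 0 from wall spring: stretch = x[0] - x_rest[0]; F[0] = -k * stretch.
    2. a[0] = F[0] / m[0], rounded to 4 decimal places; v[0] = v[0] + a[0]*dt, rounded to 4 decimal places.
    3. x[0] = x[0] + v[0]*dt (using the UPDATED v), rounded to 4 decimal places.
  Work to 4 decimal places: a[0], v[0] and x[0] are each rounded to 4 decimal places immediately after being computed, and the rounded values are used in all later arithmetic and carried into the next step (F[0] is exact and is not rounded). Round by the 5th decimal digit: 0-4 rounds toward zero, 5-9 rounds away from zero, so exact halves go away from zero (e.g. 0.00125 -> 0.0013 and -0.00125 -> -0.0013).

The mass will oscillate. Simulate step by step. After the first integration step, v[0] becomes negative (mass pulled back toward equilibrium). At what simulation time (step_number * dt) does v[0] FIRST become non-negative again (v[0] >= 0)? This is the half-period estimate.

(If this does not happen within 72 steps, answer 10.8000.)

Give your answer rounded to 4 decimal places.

Step 0: x=[4.4000] v=[0.0000]
Step 1: x=[4.3782] v=[-0.1454]
Step 2: x=[4.3348] v=[-0.2893]
Step 3: x=[4.2703] v=[-0.4302]
Step 4: x=[4.1853] v=[-0.5666]
Step 5: x=[4.0807] v=[-0.6971]
Step 6: x=[3.9576] v=[-0.8204]
Step 7: x=[3.8173] v=[-0.9352]
Step 8: x=[3.6613] v=[-1.0402]
Step 9: x=[3.4911] v=[-1.1344]
Step 10: x=[3.3086] v=[-1.2169]
Step 11: x=[3.1156] v=[-1.2867]
Step 12: x=[2.9141] v=[-1.3432]
Step 13: x=[2.7062] v=[-1.3857]
Step 14: x=[2.4941] v=[-1.4138]
Step 15: x=[2.2800] v=[-1.4272]
Step 16: x=[2.0661] v=[-1.4258]
Step 17: x=[1.8547] v=[-1.4096]
Step 18: x=[1.6479] v=[-1.3788]
Step 19: x=[1.4478] v=[-1.3337]
Step 20: x=[1.2566] v=[-1.2747]
Step 21: x=[1.0762] v=[-1.2025]
Step 22: x=[0.9085] v=[-1.1178]
Step 23: x=[0.7553] v=[-1.0215]
Step 24: x=[0.6181] v=[-0.9146]
Step 25: x=[0.4984] v=[-0.7982]
Step 26: x=[0.3974] v=[-0.6735]
Step 27: x=[0.3161] v=[-0.5418]
Step 28: x=[0.2554] v=[-0.4045]
Step 29: x=[0.2160] v=[-0.2629]
Step 30: x=[0.1982] v=[-0.1186]
Step 31: x=[0.2022] v=[0.0269]
First v>=0 after going negative at step 31, time=4.6500

Answer: 4.6500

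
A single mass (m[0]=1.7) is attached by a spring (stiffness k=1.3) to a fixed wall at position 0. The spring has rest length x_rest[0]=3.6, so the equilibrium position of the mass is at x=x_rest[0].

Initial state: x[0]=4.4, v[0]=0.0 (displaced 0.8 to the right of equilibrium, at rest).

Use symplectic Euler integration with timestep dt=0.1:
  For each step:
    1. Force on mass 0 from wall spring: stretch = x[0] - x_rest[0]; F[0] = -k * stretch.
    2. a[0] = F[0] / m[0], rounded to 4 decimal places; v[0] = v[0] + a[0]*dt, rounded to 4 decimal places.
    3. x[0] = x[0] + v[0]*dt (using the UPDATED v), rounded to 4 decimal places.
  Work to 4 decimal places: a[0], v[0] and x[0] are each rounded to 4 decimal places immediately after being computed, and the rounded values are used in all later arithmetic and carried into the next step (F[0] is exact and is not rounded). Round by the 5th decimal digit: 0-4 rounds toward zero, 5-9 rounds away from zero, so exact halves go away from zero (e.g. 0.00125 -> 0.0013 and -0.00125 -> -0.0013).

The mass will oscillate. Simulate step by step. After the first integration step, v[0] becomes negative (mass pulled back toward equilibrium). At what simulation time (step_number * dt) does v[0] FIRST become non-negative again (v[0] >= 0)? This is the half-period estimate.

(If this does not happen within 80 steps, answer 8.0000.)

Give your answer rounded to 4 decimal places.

Step 0: x=[4.4000] v=[0.0000]
Step 1: x=[4.3939] v=[-0.0612]
Step 2: x=[4.3817] v=[-0.1219]
Step 3: x=[4.3635] v=[-0.1817]
Step 4: x=[4.3395] v=[-0.2401]
Step 5: x=[4.3098] v=[-0.2967]
Step 6: x=[4.2747] v=[-0.3510]
Step 7: x=[4.2344] v=[-0.4026]
Step 8: x=[4.1893] v=[-0.4511]
Step 9: x=[4.1397] v=[-0.4962]
Step 10: x=[4.0860] v=[-0.5375]
Step 11: x=[4.0285] v=[-0.5747]
Step 12: x=[3.9678] v=[-0.6075]
Step 13: x=[3.9042] v=[-0.6356]
Step 14: x=[3.8383] v=[-0.6589]
Step 15: x=[3.7706] v=[-0.6771]
Step 16: x=[3.7016] v=[-0.6902]
Step 17: x=[3.6318] v=[-0.6980]
Step 18: x=[3.5618] v=[-0.7004]
Step 19: x=[3.4921] v=[-0.6975]
Step 20: x=[3.4232] v=[-0.6893]
Step 21: x=[3.3556] v=[-0.6758]
Step 22: x=[3.2899] v=[-0.6571]
Step 23: x=[3.2266] v=[-0.6334]
Step 24: x=[3.1661] v=[-0.6049]
Step 25: x=[3.1089] v=[-0.5717]
Step 26: x=[3.0555] v=[-0.5342]
Step 27: x=[3.0062] v=[-0.4926]
Step 28: x=[2.9615] v=[-0.4472]
Step 29: x=[2.9217] v=[-0.3984]
Step 30: x=[2.8871] v=[-0.3465]
Step 31: x=[2.8579] v=[-0.2920]
Step 32: x=[2.8344] v=[-0.2353]
Step 33: x=[2.8167] v=[-0.1768]
Step 34: x=[2.8050] v=[-0.1169]
Step 35: x=[2.7994] v=[-0.0561]
Step 36: x=[2.7999] v=[0.0051]
First v>=0 after going negative at step 36, time=3.6000

Answer: 3.6000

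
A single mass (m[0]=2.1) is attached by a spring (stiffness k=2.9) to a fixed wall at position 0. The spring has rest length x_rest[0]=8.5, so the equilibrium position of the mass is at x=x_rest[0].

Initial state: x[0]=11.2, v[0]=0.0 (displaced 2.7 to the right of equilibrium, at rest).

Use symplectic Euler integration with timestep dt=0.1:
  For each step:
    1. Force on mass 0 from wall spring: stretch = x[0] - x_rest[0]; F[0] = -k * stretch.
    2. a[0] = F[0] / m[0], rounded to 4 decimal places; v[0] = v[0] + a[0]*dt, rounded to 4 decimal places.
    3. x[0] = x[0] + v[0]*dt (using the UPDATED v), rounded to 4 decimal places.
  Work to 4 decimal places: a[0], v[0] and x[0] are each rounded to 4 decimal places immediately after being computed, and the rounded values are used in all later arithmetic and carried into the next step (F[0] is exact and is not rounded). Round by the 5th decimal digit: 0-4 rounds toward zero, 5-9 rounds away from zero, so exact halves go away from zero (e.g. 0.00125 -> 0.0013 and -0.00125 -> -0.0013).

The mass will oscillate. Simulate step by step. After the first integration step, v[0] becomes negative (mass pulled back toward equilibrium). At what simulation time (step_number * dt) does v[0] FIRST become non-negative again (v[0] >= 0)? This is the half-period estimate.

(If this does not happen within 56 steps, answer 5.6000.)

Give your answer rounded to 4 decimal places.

Step 0: x=[11.2000] v=[0.0000]
Step 1: x=[11.1627] v=[-0.3729]
Step 2: x=[11.0886] v=[-0.7406]
Step 3: x=[10.9788] v=[-1.0981]
Step 4: x=[10.8348] v=[-1.4404]
Step 5: x=[10.6585] v=[-1.7628]
Step 6: x=[10.4524] v=[-2.0609]
Step 7: x=[10.2194] v=[-2.3305]
Step 8: x=[9.9626] v=[-2.5679]
Step 9: x=[9.6856] v=[-2.7699]
Step 10: x=[9.3922] v=[-2.9336]
Step 11: x=[9.0865] v=[-3.0568]
Step 12: x=[8.7727] v=[-3.1378]
Step 13: x=[8.4552] v=[-3.1755]
Step 14: x=[8.1383] v=[-3.1693]
Step 15: x=[7.8264] v=[-3.1194]
Step 16: x=[7.5238] v=[-3.0264]
Step 17: x=[7.2346] v=[-2.8916]
Step 18: x=[6.9629] v=[-2.7169]
Step 19: x=[6.7124] v=[-2.5046]
Step 20: x=[6.4866] v=[-2.2577]
Step 21: x=[6.2886] v=[-1.9797]
Step 22: x=[6.1212] v=[-1.6743]
Step 23: x=[5.9866] v=[-1.3458]
Step 24: x=[5.8867] v=[-0.9987]
Step 25: x=[5.8229] v=[-0.6378]
Step 26: x=[5.7961] v=[-0.2681]
Step 27: x=[5.8066] v=[0.1053]
First v>=0 after going negative at step 27, time=2.7000

Answer: 2.7000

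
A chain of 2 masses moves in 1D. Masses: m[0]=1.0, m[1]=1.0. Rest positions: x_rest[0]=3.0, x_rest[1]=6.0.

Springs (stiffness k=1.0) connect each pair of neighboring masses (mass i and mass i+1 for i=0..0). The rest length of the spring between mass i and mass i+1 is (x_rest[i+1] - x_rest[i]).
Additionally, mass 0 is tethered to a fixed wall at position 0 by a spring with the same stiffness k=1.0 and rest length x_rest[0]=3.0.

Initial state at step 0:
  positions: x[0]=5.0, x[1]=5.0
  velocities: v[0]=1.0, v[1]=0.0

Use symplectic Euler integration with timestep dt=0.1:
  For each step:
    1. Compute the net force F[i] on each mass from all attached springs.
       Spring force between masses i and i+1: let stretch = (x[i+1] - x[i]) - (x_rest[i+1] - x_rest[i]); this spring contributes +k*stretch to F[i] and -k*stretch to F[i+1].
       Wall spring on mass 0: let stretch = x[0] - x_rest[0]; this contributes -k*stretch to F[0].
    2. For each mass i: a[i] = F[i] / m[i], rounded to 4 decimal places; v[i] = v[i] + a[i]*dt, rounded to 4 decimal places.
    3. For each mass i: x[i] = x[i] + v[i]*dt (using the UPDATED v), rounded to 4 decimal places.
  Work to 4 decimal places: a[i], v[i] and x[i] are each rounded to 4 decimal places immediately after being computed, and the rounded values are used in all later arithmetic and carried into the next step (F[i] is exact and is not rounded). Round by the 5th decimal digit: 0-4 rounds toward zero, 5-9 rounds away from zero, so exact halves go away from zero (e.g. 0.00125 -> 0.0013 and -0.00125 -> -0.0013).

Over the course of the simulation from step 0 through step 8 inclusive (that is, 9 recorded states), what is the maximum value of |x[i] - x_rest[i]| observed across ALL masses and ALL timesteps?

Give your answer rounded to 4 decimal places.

Answer: 2.0500

Derivation:
Step 0: x=[5.0000 5.0000] v=[1.0000 0.0000]
Step 1: x=[5.0500 5.0300] v=[0.5000 0.3000]
Step 2: x=[5.0493 5.0902] v=[-0.0070 0.6020]
Step 3: x=[4.9985 5.1800] v=[-0.5078 0.8979]
Step 4: x=[4.8996 5.2980] v=[-0.9895 1.1798]
Step 5: x=[4.7556 5.4420] v=[-1.4396 1.4400]
Step 6: x=[4.5710 5.6091] v=[-1.8465 1.6714]
Step 7: x=[4.3510 5.7959] v=[-2.1998 1.8676]
Step 8: x=[4.1020 5.9982] v=[-2.4904 2.0231]
Max displacement = 2.0500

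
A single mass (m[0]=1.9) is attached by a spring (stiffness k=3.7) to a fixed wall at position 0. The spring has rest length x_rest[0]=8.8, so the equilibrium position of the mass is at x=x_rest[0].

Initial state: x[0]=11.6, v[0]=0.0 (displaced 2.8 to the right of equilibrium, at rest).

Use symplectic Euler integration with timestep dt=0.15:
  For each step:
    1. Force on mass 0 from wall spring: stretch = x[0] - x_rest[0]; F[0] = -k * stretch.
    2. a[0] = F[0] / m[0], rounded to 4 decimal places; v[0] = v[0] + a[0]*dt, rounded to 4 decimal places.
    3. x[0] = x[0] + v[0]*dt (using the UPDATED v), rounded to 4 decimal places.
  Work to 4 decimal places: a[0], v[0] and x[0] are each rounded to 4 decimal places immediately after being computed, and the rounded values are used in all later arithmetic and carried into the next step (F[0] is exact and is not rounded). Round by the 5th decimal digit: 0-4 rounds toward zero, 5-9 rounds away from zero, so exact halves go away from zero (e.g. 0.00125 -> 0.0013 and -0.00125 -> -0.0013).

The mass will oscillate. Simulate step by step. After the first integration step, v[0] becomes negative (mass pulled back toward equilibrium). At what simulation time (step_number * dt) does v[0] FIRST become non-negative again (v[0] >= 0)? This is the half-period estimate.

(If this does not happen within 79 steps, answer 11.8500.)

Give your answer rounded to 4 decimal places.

Answer: 2.2500

Derivation:
Step 0: x=[11.6000] v=[0.0000]
Step 1: x=[11.4773] v=[-0.8179]
Step 2: x=[11.2373] v=[-1.6000]
Step 3: x=[10.8905] v=[-2.3119]
Step 4: x=[10.4521] v=[-2.9226]
Step 5: x=[9.9413] v=[-3.4052]
Step 6: x=[9.3805] v=[-3.7386]
Step 7: x=[8.7943] v=[-3.9082]
Step 8: x=[8.2083] v=[-3.9065]
Step 9: x=[7.6482] v=[-3.7337]
Step 10: x=[7.1386] v=[-3.3973]
Step 11: x=[6.7018] v=[-2.9120]
Step 12: x=[6.3569] v=[-2.2991]
Step 13: x=[6.1191] v=[-1.5855]
Step 14: x=[5.9987] v=[-0.8024]
Step 15: x=[6.0011] v=[0.0159]
First v>=0 after going negative at step 15, time=2.2500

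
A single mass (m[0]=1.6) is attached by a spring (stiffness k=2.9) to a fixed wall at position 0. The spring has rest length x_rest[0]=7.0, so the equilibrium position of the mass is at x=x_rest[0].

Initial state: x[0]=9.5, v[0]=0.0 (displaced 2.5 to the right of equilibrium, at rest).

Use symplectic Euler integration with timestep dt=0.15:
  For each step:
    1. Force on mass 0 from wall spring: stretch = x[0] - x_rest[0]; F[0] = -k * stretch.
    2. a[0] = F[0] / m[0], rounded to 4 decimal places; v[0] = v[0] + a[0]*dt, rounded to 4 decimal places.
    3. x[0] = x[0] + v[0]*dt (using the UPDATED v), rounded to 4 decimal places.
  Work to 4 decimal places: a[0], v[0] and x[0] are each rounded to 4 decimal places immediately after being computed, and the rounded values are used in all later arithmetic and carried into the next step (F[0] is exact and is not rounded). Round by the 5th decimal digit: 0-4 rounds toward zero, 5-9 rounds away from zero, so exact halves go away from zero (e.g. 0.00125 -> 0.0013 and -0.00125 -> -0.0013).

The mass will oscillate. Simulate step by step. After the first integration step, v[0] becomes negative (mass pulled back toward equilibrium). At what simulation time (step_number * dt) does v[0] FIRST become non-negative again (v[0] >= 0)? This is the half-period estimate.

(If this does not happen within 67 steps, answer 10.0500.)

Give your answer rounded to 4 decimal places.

Answer: 2.4000

Derivation:
Step 0: x=[9.5000] v=[0.0000]
Step 1: x=[9.3980] v=[-0.6797]
Step 2: x=[9.1982] v=[-1.3317]
Step 3: x=[8.9088] v=[-1.9293]
Step 4: x=[8.5416] v=[-2.4483]
Step 5: x=[8.1115] v=[-2.8674]
Step 6: x=[7.6361] v=[-3.1696]
Step 7: x=[7.1347] v=[-3.3425]
Step 8: x=[6.6278] v=[-3.3791]
Step 9: x=[6.1361] v=[-3.2779]
Step 10: x=[5.6797] v=[-3.0430]
Step 11: x=[5.2771] v=[-2.6841]
Step 12: x=[4.9447] v=[-2.2157]
Step 13: x=[4.6962] v=[-1.6569]
Step 14: x=[4.5416] v=[-1.0306]
Step 15: x=[4.4873] v=[-0.3622]
Step 16: x=[4.5354] v=[0.3209]
First v>=0 after going negative at step 16, time=2.4000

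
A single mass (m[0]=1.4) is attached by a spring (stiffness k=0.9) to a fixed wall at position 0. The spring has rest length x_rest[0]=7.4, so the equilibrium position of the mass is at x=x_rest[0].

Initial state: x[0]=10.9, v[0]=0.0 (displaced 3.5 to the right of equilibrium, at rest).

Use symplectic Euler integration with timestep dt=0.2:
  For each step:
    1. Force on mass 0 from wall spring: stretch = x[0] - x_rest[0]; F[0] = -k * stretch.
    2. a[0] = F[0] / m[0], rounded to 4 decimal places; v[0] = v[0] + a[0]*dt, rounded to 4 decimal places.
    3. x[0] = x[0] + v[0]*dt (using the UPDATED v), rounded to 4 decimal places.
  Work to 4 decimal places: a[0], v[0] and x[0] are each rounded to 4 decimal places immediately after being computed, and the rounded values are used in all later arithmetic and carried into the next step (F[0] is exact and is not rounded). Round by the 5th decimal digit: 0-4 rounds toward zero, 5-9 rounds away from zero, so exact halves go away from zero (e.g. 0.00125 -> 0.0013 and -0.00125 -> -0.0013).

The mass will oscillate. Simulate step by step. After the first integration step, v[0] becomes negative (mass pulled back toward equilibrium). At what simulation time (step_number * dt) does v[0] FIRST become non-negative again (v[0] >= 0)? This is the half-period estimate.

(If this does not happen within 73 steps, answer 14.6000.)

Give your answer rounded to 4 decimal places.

Step 0: x=[10.9000] v=[0.0000]
Step 1: x=[10.8100] v=[-0.4500]
Step 2: x=[10.6323] v=[-0.8884]
Step 3: x=[10.3715] v=[-1.3040]
Step 4: x=[10.0343] v=[-1.6861]
Step 5: x=[9.6293] v=[-2.0248]
Step 6: x=[9.1670] v=[-2.3114]
Step 7: x=[8.6593] v=[-2.5386]
Step 8: x=[8.1192] v=[-2.7005]
Step 9: x=[7.5606] v=[-2.7930]
Step 10: x=[6.9979] v=[-2.8136]
Step 11: x=[6.4455] v=[-2.7619]
Step 12: x=[5.9177] v=[-2.6392]
Step 13: x=[5.4280] v=[-2.4486]
Step 14: x=[4.9890] v=[-2.1951]
Step 15: x=[4.6120] v=[-1.8851]
Step 16: x=[4.3067] v=[-1.5266]
Step 17: x=[4.0809] v=[-1.1289]
Step 18: x=[3.9405] v=[-0.7022]
Step 19: x=[3.8890] v=[-0.2574]
Step 20: x=[3.9278] v=[0.1940]
First v>=0 after going negative at step 20, time=4.0000

Answer: 4.0000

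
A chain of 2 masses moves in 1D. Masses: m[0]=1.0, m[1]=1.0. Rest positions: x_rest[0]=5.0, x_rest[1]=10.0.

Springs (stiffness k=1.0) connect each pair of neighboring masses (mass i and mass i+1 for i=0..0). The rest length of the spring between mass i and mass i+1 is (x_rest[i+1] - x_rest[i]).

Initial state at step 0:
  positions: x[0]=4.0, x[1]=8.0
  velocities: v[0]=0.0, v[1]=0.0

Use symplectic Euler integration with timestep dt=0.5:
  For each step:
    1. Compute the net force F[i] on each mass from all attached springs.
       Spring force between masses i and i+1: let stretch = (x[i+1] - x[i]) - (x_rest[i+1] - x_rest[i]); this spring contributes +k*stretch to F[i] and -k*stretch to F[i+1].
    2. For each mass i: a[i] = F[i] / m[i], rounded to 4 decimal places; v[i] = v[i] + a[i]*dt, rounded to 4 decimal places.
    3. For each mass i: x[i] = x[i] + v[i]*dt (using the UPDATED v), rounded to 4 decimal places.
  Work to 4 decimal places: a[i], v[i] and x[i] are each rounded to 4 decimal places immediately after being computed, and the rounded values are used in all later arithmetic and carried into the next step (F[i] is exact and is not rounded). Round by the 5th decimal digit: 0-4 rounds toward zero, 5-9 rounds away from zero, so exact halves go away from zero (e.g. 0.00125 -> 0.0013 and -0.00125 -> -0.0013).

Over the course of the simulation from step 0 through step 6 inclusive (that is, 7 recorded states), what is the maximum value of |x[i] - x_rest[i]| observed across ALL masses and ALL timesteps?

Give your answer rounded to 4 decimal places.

Step 0: x=[4.0000 8.0000] v=[0.0000 0.0000]
Step 1: x=[3.7500 8.2500] v=[-0.5000 0.5000]
Step 2: x=[3.3750 8.6250] v=[-0.7500 0.7500]
Step 3: x=[3.0625 8.9375] v=[-0.6250 0.6250]
Step 4: x=[2.9688 9.0313] v=[-0.1875 0.1875]
Step 5: x=[3.1407 8.8594] v=[0.3438 -0.3438]
Step 6: x=[3.4923 8.5078] v=[0.7032 -0.7032]
Max displacement = 2.0312

Answer: 2.0312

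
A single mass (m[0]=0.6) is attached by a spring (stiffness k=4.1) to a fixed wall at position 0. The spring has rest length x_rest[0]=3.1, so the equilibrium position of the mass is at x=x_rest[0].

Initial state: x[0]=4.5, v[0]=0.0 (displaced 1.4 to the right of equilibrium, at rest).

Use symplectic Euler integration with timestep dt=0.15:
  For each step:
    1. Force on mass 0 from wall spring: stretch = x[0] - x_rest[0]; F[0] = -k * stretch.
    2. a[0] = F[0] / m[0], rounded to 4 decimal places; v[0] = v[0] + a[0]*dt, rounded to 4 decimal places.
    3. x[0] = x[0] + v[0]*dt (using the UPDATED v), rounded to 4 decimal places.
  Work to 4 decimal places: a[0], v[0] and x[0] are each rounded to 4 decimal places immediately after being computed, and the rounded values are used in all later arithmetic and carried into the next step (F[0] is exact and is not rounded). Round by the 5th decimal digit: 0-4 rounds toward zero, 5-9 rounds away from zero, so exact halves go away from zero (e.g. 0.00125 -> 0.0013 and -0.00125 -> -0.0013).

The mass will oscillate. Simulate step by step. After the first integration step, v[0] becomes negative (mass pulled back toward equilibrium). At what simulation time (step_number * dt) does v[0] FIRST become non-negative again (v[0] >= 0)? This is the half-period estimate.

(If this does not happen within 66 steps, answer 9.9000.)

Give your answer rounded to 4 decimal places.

Step 0: x=[4.5000] v=[0.0000]
Step 1: x=[4.2848] v=[-1.4350]
Step 2: x=[3.8874] v=[-2.6494]
Step 3: x=[3.3689] v=[-3.4565]
Step 4: x=[2.8091] v=[-3.7321]
Step 5: x=[2.2940] v=[-3.4339]
Step 6: x=[1.9028] v=[-2.6077]
Step 7: x=[1.6957] v=[-1.3806]
Step 8: x=[1.7045] v=[0.0588]
First v>=0 after going negative at step 8, time=1.2000

Answer: 1.2000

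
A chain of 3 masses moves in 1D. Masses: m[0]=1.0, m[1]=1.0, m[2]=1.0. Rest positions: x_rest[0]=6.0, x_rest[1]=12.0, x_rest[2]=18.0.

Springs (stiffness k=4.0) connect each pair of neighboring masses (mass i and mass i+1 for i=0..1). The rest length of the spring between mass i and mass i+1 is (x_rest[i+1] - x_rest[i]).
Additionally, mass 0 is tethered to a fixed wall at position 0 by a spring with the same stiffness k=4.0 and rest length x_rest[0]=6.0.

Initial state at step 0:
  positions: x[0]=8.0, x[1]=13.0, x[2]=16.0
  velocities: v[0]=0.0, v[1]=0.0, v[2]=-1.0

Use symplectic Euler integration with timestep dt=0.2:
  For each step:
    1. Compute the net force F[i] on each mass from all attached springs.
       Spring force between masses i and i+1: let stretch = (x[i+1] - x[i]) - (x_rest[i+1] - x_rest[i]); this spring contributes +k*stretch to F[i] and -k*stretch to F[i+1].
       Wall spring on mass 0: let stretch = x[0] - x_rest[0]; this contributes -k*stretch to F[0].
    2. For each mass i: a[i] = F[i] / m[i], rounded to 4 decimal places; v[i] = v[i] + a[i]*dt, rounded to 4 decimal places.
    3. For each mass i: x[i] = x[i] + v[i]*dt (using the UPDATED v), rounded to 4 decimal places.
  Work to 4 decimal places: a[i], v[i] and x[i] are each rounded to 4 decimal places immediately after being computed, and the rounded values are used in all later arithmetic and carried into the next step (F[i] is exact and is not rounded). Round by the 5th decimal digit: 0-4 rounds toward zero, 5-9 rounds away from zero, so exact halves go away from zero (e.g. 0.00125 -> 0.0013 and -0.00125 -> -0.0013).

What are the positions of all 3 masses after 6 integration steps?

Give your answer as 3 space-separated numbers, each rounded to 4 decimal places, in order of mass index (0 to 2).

Step 0: x=[8.0000 13.0000 16.0000] v=[0.0000 0.0000 -1.0000]
Step 1: x=[7.5200 12.6800 16.2800] v=[-2.4000 -1.6000 1.4000]
Step 2: x=[6.6624 12.1104 16.9440] v=[-4.2880 -2.8480 3.3200]
Step 3: x=[5.6105 11.4425 17.7946] v=[-5.2595 -3.3395 4.2531]
Step 4: x=[4.5940 10.8578 18.5889] v=[-5.0823 -2.9234 3.9714]
Step 5: x=[3.8447 10.5079 19.1062] v=[-3.7465 -1.7496 2.5865]
Step 6: x=[3.5464 10.4676 19.2078] v=[-1.4917 -0.2015 0.5079]

Answer: 3.5464 10.4676 19.2078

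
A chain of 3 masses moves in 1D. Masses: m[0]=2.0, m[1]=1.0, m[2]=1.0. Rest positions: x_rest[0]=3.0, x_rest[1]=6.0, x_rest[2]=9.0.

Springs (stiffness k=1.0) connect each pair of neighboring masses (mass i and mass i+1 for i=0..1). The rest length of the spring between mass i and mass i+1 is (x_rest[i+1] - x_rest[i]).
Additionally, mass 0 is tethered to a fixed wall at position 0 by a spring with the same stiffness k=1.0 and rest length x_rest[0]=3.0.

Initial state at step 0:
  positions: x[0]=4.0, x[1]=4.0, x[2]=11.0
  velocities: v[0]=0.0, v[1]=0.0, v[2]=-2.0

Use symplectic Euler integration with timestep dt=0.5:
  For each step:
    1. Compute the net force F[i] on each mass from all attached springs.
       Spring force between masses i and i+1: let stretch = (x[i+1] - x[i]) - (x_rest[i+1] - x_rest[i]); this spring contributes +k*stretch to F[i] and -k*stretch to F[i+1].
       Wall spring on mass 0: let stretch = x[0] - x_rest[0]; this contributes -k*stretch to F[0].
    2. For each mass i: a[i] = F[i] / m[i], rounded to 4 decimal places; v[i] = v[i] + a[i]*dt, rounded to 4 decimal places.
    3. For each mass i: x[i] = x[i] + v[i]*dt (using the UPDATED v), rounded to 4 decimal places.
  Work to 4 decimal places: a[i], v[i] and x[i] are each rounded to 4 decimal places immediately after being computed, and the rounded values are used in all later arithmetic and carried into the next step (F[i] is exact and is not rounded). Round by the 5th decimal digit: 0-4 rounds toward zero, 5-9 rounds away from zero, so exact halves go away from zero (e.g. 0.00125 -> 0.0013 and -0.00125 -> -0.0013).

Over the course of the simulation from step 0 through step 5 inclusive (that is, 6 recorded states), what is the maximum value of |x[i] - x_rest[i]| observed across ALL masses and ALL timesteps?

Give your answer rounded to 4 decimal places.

Answer: 3.1719

Derivation:
Step 0: x=[4.0000 4.0000 11.0000] v=[0.0000 0.0000 -2.0000]
Step 1: x=[3.5000 5.7500 9.0000] v=[-1.0000 3.5000 -4.0000]
Step 2: x=[2.8438 7.7500 6.9375] v=[-1.3125 4.0000 -4.1250]
Step 3: x=[2.4454 8.3204 5.8281] v=[-0.7969 1.1407 -2.2188]
Step 4: x=[2.4757 6.7989 6.0918] v=[0.0605 -3.0430 0.5274]
Step 5: x=[2.7369 4.0198 7.2823] v=[0.5224 -5.5582 2.3810]
Max displacement = 3.1719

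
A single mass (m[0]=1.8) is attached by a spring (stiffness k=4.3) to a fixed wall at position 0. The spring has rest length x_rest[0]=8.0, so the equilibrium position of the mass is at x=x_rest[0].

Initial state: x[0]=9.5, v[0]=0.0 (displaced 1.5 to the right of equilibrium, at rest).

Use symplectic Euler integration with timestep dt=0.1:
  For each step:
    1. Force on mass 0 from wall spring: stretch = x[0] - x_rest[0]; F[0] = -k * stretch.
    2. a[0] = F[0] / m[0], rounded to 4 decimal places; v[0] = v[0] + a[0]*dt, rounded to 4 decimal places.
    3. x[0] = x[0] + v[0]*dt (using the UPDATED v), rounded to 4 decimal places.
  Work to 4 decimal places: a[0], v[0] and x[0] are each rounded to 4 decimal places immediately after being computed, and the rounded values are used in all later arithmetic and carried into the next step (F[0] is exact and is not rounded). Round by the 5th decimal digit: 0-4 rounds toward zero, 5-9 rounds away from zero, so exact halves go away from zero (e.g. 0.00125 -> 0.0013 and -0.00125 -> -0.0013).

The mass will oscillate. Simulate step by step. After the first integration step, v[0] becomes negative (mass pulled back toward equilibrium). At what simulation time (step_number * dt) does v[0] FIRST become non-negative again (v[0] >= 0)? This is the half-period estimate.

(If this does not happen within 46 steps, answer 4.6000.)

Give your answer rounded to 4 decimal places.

Answer: 2.1000

Derivation:
Step 0: x=[9.5000] v=[0.0000]
Step 1: x=[9.4642] v=[-0.3583]
Step 2: x=[9.3934] v=[-0.7081]
Step 3: x=[9.2893] v=[-1.0410]
Step 4: x=[9.1544] v=[-1.3490]
Step 5: x=[8.9919] v=[-1.6248]
Step 6: x=[8.8057] v=[-1.8618]
Step 7: x=[8.6003] v=[-2.0543]
Step 8: x=[8.3805] v=[-2.1977]
Step 9: x=[8.1516] v=[-2.2886]
Step 10: x=[7.9191] v=[-2.3248]
Step 11: x=[7.6886] v=[-2.3055]
Step 12: x=[7.4655] v=[-2.2311]
Step 13: x=[7.2552] v=[-2.1034]
Step 14: x=[7.0627] v=[-1.9255]
Step 15: x=[6.8925] v=[-1.7016]
Step 16: x=[6.7488] v=[-1.4370]
Step 17: x=[6.6350] v=[-1.1381]
Step 18: x=[6.5538] v=[-0.8120]
Step 19: x=[6.5072] v=[-0.4665]
Step 20: x=[6.4962] v=[-0.1099]
Step 21: x=[6.5211] v=[0.2493]
First v>=0 after going negative at step 21, time=2.1000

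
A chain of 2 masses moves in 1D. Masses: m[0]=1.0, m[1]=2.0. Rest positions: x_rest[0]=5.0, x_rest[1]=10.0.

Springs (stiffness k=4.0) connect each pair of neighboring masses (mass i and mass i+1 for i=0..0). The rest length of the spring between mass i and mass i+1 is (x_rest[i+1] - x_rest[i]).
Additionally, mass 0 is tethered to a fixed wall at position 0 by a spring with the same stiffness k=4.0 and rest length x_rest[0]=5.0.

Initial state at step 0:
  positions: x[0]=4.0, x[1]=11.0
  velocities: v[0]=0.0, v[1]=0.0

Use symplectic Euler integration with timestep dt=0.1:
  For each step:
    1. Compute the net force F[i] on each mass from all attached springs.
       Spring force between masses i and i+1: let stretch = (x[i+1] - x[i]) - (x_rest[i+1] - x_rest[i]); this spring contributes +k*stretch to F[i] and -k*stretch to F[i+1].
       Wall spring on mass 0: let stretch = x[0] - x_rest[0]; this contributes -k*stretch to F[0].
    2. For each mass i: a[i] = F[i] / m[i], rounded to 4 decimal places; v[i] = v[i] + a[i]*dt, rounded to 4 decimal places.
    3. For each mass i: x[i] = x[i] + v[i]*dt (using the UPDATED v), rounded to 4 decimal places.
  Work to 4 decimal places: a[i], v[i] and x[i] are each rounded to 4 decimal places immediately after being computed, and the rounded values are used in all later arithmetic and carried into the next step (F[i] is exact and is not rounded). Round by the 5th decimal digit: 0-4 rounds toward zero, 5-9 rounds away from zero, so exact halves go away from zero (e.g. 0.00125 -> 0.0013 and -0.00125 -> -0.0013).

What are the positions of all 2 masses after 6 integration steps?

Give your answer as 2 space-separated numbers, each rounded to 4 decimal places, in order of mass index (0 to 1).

Answer: 5.8180 10.3610

Derivation:
Step 0: x=[4.0000 11.0000] v=[0.0000 0.0000]
Step 1: x=[4.1200 10.9600] v=[1.2000 -0.4000]
Step 2: x=[4.3488 10.8832] v=[2.2880 -0.7680]
Step 3: x=[4.6650 10.7757] v=[3.1622 -1.0749]
Step 4: x=[5.0391 10.6460] v=[3.7405 -1.2970]
Step 5: x=[5.4359 10.5042] v=[3.9676 -1.4184]
Step 6: x=[5.8180 10.3610] v=[3.8206 -1.4321]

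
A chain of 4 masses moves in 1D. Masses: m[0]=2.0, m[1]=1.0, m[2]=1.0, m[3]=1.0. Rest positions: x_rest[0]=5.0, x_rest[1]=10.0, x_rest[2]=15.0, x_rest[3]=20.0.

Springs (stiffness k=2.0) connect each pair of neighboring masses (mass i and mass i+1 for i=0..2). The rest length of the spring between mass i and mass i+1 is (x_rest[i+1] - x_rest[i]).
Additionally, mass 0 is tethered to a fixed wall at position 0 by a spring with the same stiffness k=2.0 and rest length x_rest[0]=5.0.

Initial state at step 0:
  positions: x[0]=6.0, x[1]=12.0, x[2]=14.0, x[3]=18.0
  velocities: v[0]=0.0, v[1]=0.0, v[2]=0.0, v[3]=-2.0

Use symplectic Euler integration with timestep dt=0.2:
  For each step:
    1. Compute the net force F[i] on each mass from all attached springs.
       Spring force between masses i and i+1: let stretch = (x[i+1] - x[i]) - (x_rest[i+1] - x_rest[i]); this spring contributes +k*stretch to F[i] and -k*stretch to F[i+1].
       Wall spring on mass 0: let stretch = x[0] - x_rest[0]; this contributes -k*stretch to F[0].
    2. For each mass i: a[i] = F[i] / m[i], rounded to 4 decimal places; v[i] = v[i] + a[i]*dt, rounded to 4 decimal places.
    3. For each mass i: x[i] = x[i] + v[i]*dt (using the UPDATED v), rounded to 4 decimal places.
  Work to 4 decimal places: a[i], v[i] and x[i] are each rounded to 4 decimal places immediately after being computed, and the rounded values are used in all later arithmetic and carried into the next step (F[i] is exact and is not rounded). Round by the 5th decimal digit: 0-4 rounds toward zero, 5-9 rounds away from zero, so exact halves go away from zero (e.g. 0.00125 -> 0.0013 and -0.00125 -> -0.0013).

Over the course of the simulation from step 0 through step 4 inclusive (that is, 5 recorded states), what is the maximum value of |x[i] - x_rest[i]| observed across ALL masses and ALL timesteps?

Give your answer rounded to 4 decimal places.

Answer: 2.5692

Derivation:
Step 0: x=[6.0000 12.0000 14.0000 18.0000] v=[0.0000 0.0000 0.0000 -2.0000]
Step 1: x=[6.0000 11.6800 14.1600 17.6800] v=[0.0000 -1.6000 0.8000 -1.6000]
Step 2: x=[5.9872 11.1040 14.4032 17.4784] v=[-0.0640 -2.8800 1.2160 -1.0080]
Step 3: x=[5.9396 10.3826 14.6285 17.4308] v=[-0.2381 -3.6070 1.1264 -0.2381]
Step 4: x=[5.8321 9.6454 14.7383 17.5590] v=[-0.5374 -3.6858 0.5490 0.6410]
Max displacement = 2.5692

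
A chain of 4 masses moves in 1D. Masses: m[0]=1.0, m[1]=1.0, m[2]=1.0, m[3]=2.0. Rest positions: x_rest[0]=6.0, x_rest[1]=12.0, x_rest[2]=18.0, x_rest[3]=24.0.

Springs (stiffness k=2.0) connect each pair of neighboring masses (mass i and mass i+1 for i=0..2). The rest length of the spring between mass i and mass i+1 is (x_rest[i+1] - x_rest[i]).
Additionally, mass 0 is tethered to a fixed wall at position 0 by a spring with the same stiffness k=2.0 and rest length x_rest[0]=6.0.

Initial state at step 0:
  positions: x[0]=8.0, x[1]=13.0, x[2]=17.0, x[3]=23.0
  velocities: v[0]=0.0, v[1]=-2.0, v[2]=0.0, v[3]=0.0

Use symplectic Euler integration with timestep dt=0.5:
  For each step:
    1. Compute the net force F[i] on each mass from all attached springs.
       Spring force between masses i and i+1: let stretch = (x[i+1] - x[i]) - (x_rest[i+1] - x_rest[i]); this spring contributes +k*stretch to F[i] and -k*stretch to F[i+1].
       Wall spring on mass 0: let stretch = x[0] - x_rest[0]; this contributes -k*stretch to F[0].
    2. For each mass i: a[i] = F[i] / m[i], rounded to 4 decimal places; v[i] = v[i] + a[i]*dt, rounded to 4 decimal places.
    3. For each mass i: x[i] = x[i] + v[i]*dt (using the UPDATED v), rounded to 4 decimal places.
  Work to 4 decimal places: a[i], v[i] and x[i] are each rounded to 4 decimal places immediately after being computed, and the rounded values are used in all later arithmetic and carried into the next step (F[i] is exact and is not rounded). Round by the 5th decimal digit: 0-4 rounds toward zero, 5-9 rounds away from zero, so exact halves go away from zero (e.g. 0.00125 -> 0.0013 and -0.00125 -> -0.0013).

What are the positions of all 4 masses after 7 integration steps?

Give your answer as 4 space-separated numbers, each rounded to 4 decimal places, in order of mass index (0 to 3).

Answer: 5.9375 12.5938 17.6133 22.5059

Derivation:
Step 0: x=[8.0000 13.0000 17.0000 23.0000] v=[0.0000 -2.0000 0.0000 0.0000]
Step 1: x=[6.5000 11.5000 18.0000 23.0000] v=[-3.0000 -3.0000 2.0000 0.0000]
Step 2: x=[4.2500 10.7500 18.2500 23.2500] v=[-4.5000 -1.5000 0.5000 0.5000]
Step 3: x=[3.1250 10.5000 17.2500 23.7500] v=[-2.2500 -0.5000 -2.0000 1.0000]
Step 4: x=[4.1250 9.9375 16.1250 24.1250] v=[2.0000 -1.1250 -2.2500 0.7500]
Step 5: x=[5.9688 9.5625 15.9063 24.0000] v=[3.6875 -0.7500 -0.4375 -0.2500]
Step 6: x=[6.6250 10.5626 16.5625 23.3516] v=[1.3124 2.0001 1.3124 -1.2969]
Step 7: x=[5.9375 12.5938 17.6133 22.5059] v=[-1.3750 4.0624 2.1016 -1.6915]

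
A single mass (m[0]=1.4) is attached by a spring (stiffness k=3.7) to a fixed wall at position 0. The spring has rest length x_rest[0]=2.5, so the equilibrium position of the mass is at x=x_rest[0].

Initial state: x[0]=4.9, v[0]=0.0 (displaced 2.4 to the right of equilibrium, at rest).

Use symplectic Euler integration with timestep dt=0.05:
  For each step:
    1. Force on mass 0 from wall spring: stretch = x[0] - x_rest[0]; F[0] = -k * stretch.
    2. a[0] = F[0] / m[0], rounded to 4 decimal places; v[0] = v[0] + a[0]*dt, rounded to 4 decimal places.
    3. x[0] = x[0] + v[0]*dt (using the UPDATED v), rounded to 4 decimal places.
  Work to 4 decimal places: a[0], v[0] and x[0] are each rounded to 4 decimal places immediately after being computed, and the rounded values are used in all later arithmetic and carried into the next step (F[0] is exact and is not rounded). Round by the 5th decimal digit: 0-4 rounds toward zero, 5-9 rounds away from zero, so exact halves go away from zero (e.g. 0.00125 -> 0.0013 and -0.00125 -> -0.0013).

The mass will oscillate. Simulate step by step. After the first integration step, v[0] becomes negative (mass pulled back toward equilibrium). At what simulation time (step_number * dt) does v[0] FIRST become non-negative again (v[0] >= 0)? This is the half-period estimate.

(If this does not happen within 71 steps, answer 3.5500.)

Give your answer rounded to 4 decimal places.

Answer: 1.9500

Derivation:
Step 0: x=[4.9000] v=[0.0000]
Step 1: x=[4.8841] v=[-0.3171]
Step 2: x=[4.8525] v=[-0.6321]
Step 3: x=[4.8054] v=[-0.9430]
Step 4: x=[4.7430] v=[-1.2476]
Step 5: x=[4.6658] v=[-1.5440]
Step 6: x=[4.5743] v=[-1.8302]
Step 7: x=[4.4691] v=[-2.1043]
Step 8: x=[4.3509] v=[-2.3645]
Step 9: x=[4.2204] v=[-2.6091]
Step 10: x=[4.0786] v=[-2.8364]
Step 11: x=[3.9264] v=[-3.0450]
Step 12: x=[3.7647] v=[-3.2335]
Step 13: x=[3.5947] v=[-3.4006]
Step 14: x=[3.4174] v=[-3.5453]
Step 15: x=[3.2341] v=[-3.6665]
Step 16: x=[3.0459] v=[-3.7635]
Step 17: x=[2.8541] v=[-3.8356]
Step 18: x=[2.6600] v=[-3.8824]
Step 19: x=[2.4648] v=[-3.9035]
Step 20: x=[2.2699] v=[-3.8989]
Step 21: x=[2.0765] v=[-3.8685]
Step 22: x=[1.8859] v=[-3.8125]
Step 23: x=[1.6993] v=[-3.7314]
Step 24: x=[1.5180] v=[-3.6256]
Step 25: x=[1.3432] v=[-3.4958]
Step 26: x=[1.1761] v=[-3.3429]
Step 27: x=[1.0177] v=[-3.1680]
Step 28: x=[0.8691] v=[-2.9721]
Step 29: x=[0.7313] v=[-2.7566]
Step 30: x=[0.6052] v=[-2.5229]
Step 31: x=[0.4916] v=[-2.2725]
Step 32: x=[0.3912] v=[-2.0071]
Step 33: x=[0.3048] v=[-1.7284]
Step 34: x=[0.2329] v=[-1.4383]
Step 35: x=[0.1760] v=[-1.1387]
Step 36: x=[0.1344] v=[-0.8316]
Step 37: x=[0.1085] v=[-0.5190]
Step 38: x=[0.0984] v=[-0.2030]
Step 39: x=[0.1041] v=[0.1144]
First v>=0 after going negative at step 39, time=1.9500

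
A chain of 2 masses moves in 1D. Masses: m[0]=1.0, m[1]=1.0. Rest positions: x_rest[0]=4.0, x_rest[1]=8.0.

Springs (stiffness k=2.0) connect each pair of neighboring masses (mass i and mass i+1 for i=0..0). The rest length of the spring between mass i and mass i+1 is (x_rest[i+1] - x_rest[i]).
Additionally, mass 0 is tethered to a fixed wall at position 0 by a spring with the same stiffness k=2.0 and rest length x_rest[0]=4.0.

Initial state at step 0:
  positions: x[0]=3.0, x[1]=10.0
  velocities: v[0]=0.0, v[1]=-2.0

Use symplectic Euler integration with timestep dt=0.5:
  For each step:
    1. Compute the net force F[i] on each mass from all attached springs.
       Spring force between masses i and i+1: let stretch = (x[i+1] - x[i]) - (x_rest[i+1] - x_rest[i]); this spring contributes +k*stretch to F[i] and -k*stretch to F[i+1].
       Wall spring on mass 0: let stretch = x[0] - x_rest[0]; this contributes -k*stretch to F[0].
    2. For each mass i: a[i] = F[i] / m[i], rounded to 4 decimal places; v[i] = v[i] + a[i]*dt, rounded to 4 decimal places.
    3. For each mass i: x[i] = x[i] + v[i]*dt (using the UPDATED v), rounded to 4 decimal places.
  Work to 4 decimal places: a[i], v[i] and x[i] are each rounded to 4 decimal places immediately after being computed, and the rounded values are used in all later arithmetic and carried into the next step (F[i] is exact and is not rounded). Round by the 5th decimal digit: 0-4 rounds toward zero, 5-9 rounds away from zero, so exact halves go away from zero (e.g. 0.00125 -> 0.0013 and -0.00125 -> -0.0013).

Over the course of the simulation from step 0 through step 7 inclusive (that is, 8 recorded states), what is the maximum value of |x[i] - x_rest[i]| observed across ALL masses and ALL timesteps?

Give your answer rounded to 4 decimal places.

Answer: 3.2187

Derivation:
Step 0: x=[3.0000 10.0000] v=[0.0000 -2.0000]
Step 1: x=[5.0000 7.5000] v=[4.0000 -5.0000]
Step 2: x=[5.7500 5.7500] v=[1.5000 -3.5000]
Step 3: x=[3.6250 6.0000] v=[-4.2500 0.5000]
Step 4: x=[0.8750 7.0625] v=[-5.5000 2.1250]
Step 5: x=[0.7813 7.0313] v=[-0.1875 -0.0625]
Step 6: x=[3.4219 5.8751] v=[5.2812 -2.3125]
Step 7: x=[5.5782 5.4923] v=[4.3125 -0.7657]
Max displacement = 3.2187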